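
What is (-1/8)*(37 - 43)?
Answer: 3/4 ≈ 0.75000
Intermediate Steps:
(-1/8)*(37 - 43) = -1*1/8*(-6) = -1/8*(-6) = 3/4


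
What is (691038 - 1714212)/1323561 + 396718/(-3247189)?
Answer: -1282506610228/1432617573343 ≈ -0.89522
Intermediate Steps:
(691038 - 1714212)/1323561 + 396718/(-3247189) = -1023174*1/1323561 + 396718*(-1/3247189) = -341058/441187 - 396718/3247189 = -1282506610228/1432617573343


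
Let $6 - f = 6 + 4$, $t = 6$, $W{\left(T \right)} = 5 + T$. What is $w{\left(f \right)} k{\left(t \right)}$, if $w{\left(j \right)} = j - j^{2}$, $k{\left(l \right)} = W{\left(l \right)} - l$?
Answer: $-100$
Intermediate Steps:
$f = -4$ ($f = 6 - \left(6 + 4\right) = 6 - 10 = -4$)
$k{\left(l \right)} = 5$ ($k{\left(l \right)} = \left(5 + l\right) - l = 5$)
$w{\left(f \right)} k{\left(t \right)} = - 4 \left(1 - -4\right) 5 = - 4 \left(1 + 4\right) 5 = \left(-4\right) 5 \cdot 5 = \left(-20\right) 5 = -100$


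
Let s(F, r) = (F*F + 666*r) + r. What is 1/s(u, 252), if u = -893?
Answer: 1/965533 ≈ 1.0357e-6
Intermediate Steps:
s(F, r) = F² + 667*r (s(F, r) = (F² + 666*r) + r = F² + 667*r)
1/s(u, 252) = 1/((-893)² + 667*252) = 1/(797449 + 168084) = 1/965533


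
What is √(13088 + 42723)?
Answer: 7*√1139 ≈ 236.24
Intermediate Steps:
√(13088 + 42723) = √55811 = 7*√1139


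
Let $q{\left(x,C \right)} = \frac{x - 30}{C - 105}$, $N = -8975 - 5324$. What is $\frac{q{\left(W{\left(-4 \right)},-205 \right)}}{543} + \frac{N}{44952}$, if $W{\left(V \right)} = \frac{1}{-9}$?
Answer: $- \frac{3608395673}{11350155240} \approx -0.31792$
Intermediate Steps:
$N = -14299$
$W{\left(V \right)} = - \frac{1}{9}$
$q{\left(x,C \right)} = \frac{-30 + x}{-105 + C}$
$\frac{q{\left(W{\left(-4 \right)},-205 \right)}}{543} + \frac{N}{44952} = \frac{\frac{1}{-105 - 205} \left(-30 - \frac{1}{9}\right)}{543} - \frac{14299}{44952} = \frac{1}{-310} \left(- \frac{271}{9}\right) \frac{1}{543} - \frac{14299}{44952} = \left(- \frac{1}{310}\right) \left(- \frac{271}{9}\right) \frac{1}{543} - \frac{14299}{44952} = \frac{271}{2790} \cdot \frac{1}{543} - \frac{14299}{44952} = \frac{271}{1514970} - \frac{14299}{44952} = - \frac{3608395673}{11350155240}$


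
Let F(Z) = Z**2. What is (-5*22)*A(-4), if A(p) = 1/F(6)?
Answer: -55/18 ≈ -3.0556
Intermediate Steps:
A(p) = 1/36 (A(p) = 1/(6**2) = 1/36)
(-5*22)*A(-4) = -5*22*(1/36) = -110*1/36 = -55/18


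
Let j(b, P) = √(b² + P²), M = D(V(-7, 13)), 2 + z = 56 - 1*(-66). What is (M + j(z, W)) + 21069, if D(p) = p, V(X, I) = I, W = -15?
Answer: 21082 + 15*√65 ≈ 21203.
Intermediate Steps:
z = 120 (z = -2 + (56 - 1*(-66)) = -2 + (56 + 66) = -2 + 122 = 120)
M = 13
j(b, P) = √(P² + b²)
(M + j(z, W)) + 21069 = (13 + √((-15)² + 120²)) + 21069 = (13 + √(225 + 14400)) + 21069 = (13 + √14625) + 21069 = (13 + 15*√65) + 21069 = 21082 + 15*√65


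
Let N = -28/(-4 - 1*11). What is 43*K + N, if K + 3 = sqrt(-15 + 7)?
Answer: -1907/15 + 86*I*sqrt(2) ≈ -127.13 + 121.62*I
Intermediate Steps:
N = 28/15 (N = -28/(-4 - 11) = -28/(-15) = -28*(-1/15) = 28/15 ≈ 1.8667)
K = -3 + 2*I*sqrt(2) (K = -3 + sqrt(-15 + 7) = -3 + sqrt(-8) = -3 + 2*I*sqrt(2) ≈ -3.0 + 2.8284*I)
43*K + N = 43*(-3 + 2*I*sqrt(2)) + 28/15 = (-129 + 86*I*sqrt(2)) + 28/15 = -1907/15 + 86*I*sqrt(2)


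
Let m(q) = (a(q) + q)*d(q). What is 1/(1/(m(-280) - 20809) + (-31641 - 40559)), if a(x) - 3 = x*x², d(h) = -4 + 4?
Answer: -20809/1502409801 ≈ -1.3850e-5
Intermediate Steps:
d(h) = 0
a(x) = 3 + x³ (a(x) = 3 + x*x² = 3 + x³)
m(q) = 0 (m(q) = ((3 + q³) + q)*0 = (3 + q + q³)*0 = 0)
1/(1/(m(-280) - 20809) + (-31641 - 40559)) = 1/(1/(0 - 20809) + (-31641 - 40559)) = 1/(1/(-20809) - 72200) = 1/(-1/20809 - 72200) = 1/(-1502409801/20809) = -20809/1502409801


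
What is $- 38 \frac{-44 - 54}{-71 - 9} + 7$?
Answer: $- \frac{791}{20} \approx -39.55$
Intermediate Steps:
$- 38 \frac{-44 - 54}{-71 - 9} + 7 = - 38 \left(- \frac{98}{-80}\right) + 7 = - 38 \left(\left(-98\right) \left(- \frac{1}{80}\right)\right) + 7 = \left(-38\right) \frac{49}{40} + 7 = - \frac{931}{20} + 7 = - \frac{791}{20}$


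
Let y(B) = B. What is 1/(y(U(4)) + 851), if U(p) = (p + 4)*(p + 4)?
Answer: 1/915 ≈ 0.0010929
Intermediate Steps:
U(p) = (4 + p)² (U(p) = (4 + p)*(4 + p) = (4 + p)²)
1/(y(U(4)) + 851) = 1/((4 + 4)² + 851) = 1/(8² + 851) = 1/(64 + 851) = 1/915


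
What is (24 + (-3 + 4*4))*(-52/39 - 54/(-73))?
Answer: -4810/219 ≈ -21.963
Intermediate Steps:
(24 + (-3 + 4*4))*(-52/39 - 54/(-73)) = (24 + (-3 + 16))*(-52*1/39 - 54*(-1/73)) = (24 + 13)*(-4/3 + 54/73) = 37*(-130/219) = -4810/219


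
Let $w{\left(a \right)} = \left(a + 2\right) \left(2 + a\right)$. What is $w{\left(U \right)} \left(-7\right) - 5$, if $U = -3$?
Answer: $-12$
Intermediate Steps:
$w{\left(a \right)} = \left(2 + a\right)^{2}$ ($w{\left(a \right)} = \left(2 + a\right) \left(2 + a\right) = \left(2 + a\right)^{2}$)
$w{\left(U \right)} \left(-7\right) - 5 = \left(2 - 3\right)^{2} \left(-7\right) - 5 = \left(-1\right)^{2} \left(-7\right) - 5 = 1 \left(-7\right) - 5 = -7 - 5 = -12$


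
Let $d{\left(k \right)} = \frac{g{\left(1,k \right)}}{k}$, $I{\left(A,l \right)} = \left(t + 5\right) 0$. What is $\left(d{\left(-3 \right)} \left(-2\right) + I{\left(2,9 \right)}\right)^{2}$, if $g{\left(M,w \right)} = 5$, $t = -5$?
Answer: $\frac{100}{9} \approx 11.111$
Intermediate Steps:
$I{\left(A,l \right)} = 0$ ($I{\left(A,l \right)} = \left(-5 + 5\right) 0 = 0 \cdot 0 = 0$)
$d{\left(k \right)} = \frac{5}{k}$
$\left(d{\left(-3 \right)} \left(-2\right) + I{\left(2,9 \right)}\right)^{2} = \left(\frac{5}{-3} \left(-2\right) + 0\right)^{2} = \left(5 \left(- \frac{1}{3}\right) \left(-2\right) + 0\right)^{2} = \left(\left(- \frac{5}{3}\right) \left(-2\right) + 0\right)^{2} = \left(\frac{10}{3} + 0\right)^{2} = \left(\frac{10}{3}\right)^{2} = \frac{100}{9}$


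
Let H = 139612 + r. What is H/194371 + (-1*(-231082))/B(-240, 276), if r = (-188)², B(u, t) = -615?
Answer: -44808041482/119538165 ≈ -374.84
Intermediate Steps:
r = 35344
H = 174956 (H = 139612 + 35344 = 174956)
H/194371 + (-1*(-231082))/B(-240, 276) = 174956/194371 - 1*(-231082)/(-615) = 174956*(1/194371) + 231082*(-1/615) = 174956/194371 - 231082/615 = -44808041482/119538165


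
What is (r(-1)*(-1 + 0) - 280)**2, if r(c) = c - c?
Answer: 78400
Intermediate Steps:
r(c) = 0
(r(-1)*(-1 + 0) - 280)**2 = (0*(-1 + 0) - 280)**2 = (0*(-1) - 280)**2 = (0 - 280)**2 = (-280)**2 = 78400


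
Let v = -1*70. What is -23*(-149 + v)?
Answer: 5037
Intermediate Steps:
v = -70
-23*(-149 + v) = -23*(-149 - 70) = -23*(-219) = 5037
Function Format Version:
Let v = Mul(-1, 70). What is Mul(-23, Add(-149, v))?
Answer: 5037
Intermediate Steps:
v = -70
Mul(-23, Add(-149, v)) = Mul(-23, Add(-149, -70)) = Mul(-23, -219) = 5037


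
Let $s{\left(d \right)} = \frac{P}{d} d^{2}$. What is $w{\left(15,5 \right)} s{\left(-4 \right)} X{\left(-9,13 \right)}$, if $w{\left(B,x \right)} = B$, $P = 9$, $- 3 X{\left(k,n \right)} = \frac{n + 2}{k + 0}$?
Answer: $-300$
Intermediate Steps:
$X{\left(k,n \right)} = - \frac{2 + n}{3 k}$ ($X{\left(k,n \right)} = - \frac{\left(n + 2\right) \frac{1}{k + 0}}{3} = - \frac{\left(2 + n\right) \frac{1}{k}}{3} = - \frac{\frac{1}{k} \left(2 + n\right)}{3} = - \frac{2 + n}{3 k}$)
$s{\left(d \right)} = 9 d$ ($s{\left(d \right)} = \frac{9}{d} d^{2} = 9 d$)
$w{\left(15,5 \right)} s{\left(-4 \right)} X{\left(-9,13 \right)} = 15 \cdot 9 \left(-4\right) \frac{-2 - 13}{3 \left(-9\right)} = 15 \left(-36\right) \frac{1}{3} \left(- \frac{1}{9}\right) \left(-2 - 13\right) = - 540 \cdot \frac{1}{3} \left(- \frac{1}{9}\right) \left(-15\right) = \left(-540\right) \frac{5}{9} = -300$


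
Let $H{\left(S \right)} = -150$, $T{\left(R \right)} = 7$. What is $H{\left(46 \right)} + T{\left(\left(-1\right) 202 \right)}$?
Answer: $-143$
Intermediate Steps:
$H{\left(46 \right)} + T{\left(\left(-1\right) 202 \right)} = -150 + 7 = -143$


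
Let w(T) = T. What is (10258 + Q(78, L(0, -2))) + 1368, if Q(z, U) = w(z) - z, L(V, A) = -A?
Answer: 11626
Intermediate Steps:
Q(z, U) = 0 (Q(z, U) = z - z = 0)
(10258 + Q(78, L(0, -2))) + 1368 = (10258 + 0) + 1368 = 10258 + 1368 = 11626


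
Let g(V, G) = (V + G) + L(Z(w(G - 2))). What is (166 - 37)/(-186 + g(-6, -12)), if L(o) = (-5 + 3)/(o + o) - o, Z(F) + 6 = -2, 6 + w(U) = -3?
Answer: -1032/1567 ≈ -0.65858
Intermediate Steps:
w(U) = -9 (w(U) = -6 - 3 = -9)
Z(F) = -8 (Z(F) = -6 - 2 = -8)
L(o) = -o - 1/o (L(o) = -2*1/(2*o) - o = -1/o - o = -o - 1/o)
g(V, G) = 65/8 + G + V (g(V, G) = (V + G) + (-1*(-8) - 1/(-8)) = (G + V) + (8 - 1*(-⅛)) = (G + V) + (8 + ⅛) = (G + V) + 65/8 = 65/8 + G + V)
(166 - 37)/(-186 + g(-6, -12)) = (166 - 37)/(-186 + (65/8 - 12 - 6)) = 129/(-186 - 79/8) = 129/(-1567/8) = 129*(-8/1567) = -1032/1567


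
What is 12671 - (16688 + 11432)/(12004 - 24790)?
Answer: 81019763/6393 ≈ 12673.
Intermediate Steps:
12671 - (16688 + 11432)/(12004 - 24790) = 12671 - 28120/(-12786) = 12671 - 28120*(-1)/12786 = 12671 - 1*(-14060/6393) = 12671 + 14060/6393 = 81019763/6393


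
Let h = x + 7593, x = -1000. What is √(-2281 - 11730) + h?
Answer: 6593 + I*√14011 ≈ 6593.0 + 118.37*I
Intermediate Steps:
h = 6593 (h = -1000 + 7593 = 6593)
√(-2281 - 11730) + h = √(-2281 - 11730) + 6593 = √(-14011) + 6593 = I*√14011 + 6593 = 6593 + I*√14011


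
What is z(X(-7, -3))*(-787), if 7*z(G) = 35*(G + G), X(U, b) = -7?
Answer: 55090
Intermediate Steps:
z(G) = 10*G (z(G) = (35*(G + G))/7 = (35*(2*G))/7 = (70*G)/7 = 10*G)
z(X(-7, -3))*(-787) = (10*(-7))*(-787) = -70*(-787) = 55090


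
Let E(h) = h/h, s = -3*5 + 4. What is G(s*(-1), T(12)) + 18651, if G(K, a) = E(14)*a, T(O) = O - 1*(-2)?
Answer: 18665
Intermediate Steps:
T(O) = 2 + O (T(O) = O + 2 = 2 + O)
s = -11 (s = -15 + 4 = -11)
E(h) = 1
G(K, a) = a (G(K, a) = 1*a = a)
G(s*(-1), T(12)) + 18651 = (2 + 12) + 18651 = 14 + 18651 = 18665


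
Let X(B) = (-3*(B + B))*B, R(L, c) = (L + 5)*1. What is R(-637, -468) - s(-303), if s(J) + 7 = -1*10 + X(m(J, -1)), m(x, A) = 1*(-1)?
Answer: -609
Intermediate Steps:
m(x, A) = -1
R(L, c) = 5 + L (R(L, c) = (5 + L)*1 = 5 + L)
X(B) = -6*B² (X(B) = (-6*B)*B = -6*B²)
s(J) = -23 (s(J) = -7 + (-1*10 - 6*(-1)²) = -7 + (-10 - 6*1) = -7 + (-10 - 6) = -7 - 16 = -23)
R(-637, -468) - s(-303) = (5 - 637) - 1*(-23) = -632 + 23 = -609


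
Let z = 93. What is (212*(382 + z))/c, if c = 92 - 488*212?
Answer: -25175/25841 ≈ -0.97423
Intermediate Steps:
c = -103364 (c = 92 - 103456 = -103364)
(212*(382 + z))/c = (212*(382 + 93))/(-103364) = (212*475)*(-1/103364) = 100700*(-1/103364) = -25175/25841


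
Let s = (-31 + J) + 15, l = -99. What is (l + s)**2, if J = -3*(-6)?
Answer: 9409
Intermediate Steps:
J = 18
s = 2 (s = (-31 + 18) + 15 = -13 + 15 = 2)
(l + s)**2 = (-99 + 2)**2 = (-97)**2 = 9409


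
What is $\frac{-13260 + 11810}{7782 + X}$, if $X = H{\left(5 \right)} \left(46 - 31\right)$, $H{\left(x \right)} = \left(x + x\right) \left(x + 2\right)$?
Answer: $- \frac{725}{4416} \approx -0.16418$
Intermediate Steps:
$H{\left(x \right)} = 2 x \left(2 + x\right)$
$X = 1050$ ($X = 2 \cdot 5 \left(2 + 5\right) \left(46 - 31\right) = 2 \cdot 5 \cdot 7 \cdot 15 = 70 \cdot 15 = 1050$)
$\frac{-13260 + 11810}{7782 + X} = \frac{-13260 + 11810}{7782 + 1050} = - \frac{1450}{8832} = \left(-1450\right) \frac{1}{8832} = - \frac{725}{4416}$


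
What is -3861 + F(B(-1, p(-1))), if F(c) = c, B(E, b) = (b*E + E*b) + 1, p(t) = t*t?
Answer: -3862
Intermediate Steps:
p(t) = t²
B(E, b) = 1 + 2*E*b (B(E, b) = (E*b + E*b) + 1 = 2*E*b + 1 = 1 + 2*E*b)
-3861 + F(B(-1, p(-1))) = -3861 + (1 + 2*(-1)*(-1)²) = -3861 + (1 + 2*(-1)*1) = -3861 + (1 - 2) = -3861 - 1 = -3862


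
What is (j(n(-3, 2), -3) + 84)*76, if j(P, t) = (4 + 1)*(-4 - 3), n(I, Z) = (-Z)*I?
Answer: 3724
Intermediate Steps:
n(I, Z) = -I*Z
j(P, t) = -35 (j(P, t) = 5*(-7) = -35)
(j(n(-3, 2), -3) + 84)*76 = (-35 + 84)*76 = 49*76 = 3724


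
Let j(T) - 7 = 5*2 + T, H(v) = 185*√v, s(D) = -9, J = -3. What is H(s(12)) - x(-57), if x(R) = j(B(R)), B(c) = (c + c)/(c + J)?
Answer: -189/10 + 555*I ≈ -18.9 + 555.0*I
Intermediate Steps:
B(c) = 2*c/(-3 + c) (B(c) = (c + c)/(c - 3) = (2*c)/(-3 + c) = 2*c/(-3 + c))
j(T) = 17 + T (j(T) = 7 + (5*2 + T) = 7 + (10 + T) = 17 + T)
x(R) = 17 + 2*R/(-3 + R)
H(s(12)) - x(-57) = 185*√(-9) - (-51 + 19*(-57))/(-3 - 57) = 185*(3*I) - (-51 - 1083)/(-60) = 555*I - (-1)*(-1134)/60 = 555*I - 1*189/10 = 555*I - 189/10 = -189/10 + 555*I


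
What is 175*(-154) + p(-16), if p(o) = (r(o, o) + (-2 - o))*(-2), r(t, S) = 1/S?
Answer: -215823/8 ≈ -26978.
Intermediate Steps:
p(o) = 4 - 2/o + 2*o (p(o) = (1/o + (-2 - o))*(-2) = (-2 + 1/o - o)*(-2) = 4 - 2/o + 2*o)
175*(-154) + p(-16) = 175*(-154) + (4 - 2/(-16) + 2*(-16)) = -26950 + (4 - 2*(-1/16) - 32) = -26950 + (4 + ⅛ - 32) = -26950 - 223/8 = -215823/8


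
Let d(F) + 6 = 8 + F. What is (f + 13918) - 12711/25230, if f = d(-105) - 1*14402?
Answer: -4940907/8410 ≈ -587.50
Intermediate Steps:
d(F) = 2 + F (d(F) = -6 + (8 + F) = 2 + F)
f = -14505 (f = (2 - 105) - 1*14402 = -103 - 14402 = -14505)
(f + 13918) - 12711/25230 = (-14505 + 13918) - 12711/25230 = -587 - 12711*1/25230 = -587 - 4237/8410 = -4940907/8410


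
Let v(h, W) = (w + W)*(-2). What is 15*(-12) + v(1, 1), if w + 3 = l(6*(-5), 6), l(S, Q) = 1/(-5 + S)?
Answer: -6158/35 ≈ -175.94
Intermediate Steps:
w = -106/35 (w = -3 + 1/(-5 + 6*(-5)) = -3 + 1/(-5 - 30) = -3 + 1/(-35) = -3 - 1/35 = -106/35 ≈ -3.0286)
v(h, W) = 212/35 - 2*W (v(h, W) = (-106/35 + W)*(-2) = 212/35 - 2*W)
15*(-12) + v(1, 1) = 15*(-12) + (212/35 - 2*1) = -180 + (212/35 - 2) = -180 + 142/35 = -6158/35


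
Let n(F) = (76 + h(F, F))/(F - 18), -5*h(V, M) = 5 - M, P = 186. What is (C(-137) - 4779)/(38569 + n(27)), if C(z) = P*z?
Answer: -64845/82667 ≈ -0.78441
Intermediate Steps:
h(V, M) = -1 + M/5 (h(V, M) = -(5 - M)/5 = -1 + M/5)
n(F) = (75 + F/5)/(-18 + F) (n(F) = (76 + (-1 + F/5))/(F - 18) = (75 + F/5)/(-18 + F))
C(z) = 186*z
(C(-137) - 4779)/(38569 + n(27)) = (186*(-137) - 4779)/(38569 + (375 + 27)/(5*(-18 + 27))) = (-25482 - 4779)/(38569 + (⅕)*402/9) = -30261/(38569 + (⅕)*(⅑)*402) = -30261/(38569 + 134/15) = -30261/578669/15 = -30261*15/578669 = -64845/82667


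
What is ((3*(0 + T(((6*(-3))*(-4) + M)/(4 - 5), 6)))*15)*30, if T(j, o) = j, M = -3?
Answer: -93150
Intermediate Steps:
((3*(0 + T(((6*(-3))*(-4) + M)/(4 - 5), 6)))*15)*30 = ((3*(0 + ((6*(-3))*(-4) - 3)/(4 - 5)))*15)*30 = ((3*(0 + (-18*(-4) - 3)/(-1)))*15)*30 = ((3*(0 + (72 - 3)*(-1)))*15)*30 = ((3*(0 + 69*(-1)))*15)*30 = ((3*(0 - 69))*15)*30 = ((3*(-69))*15)*30 = -207*15*30 = -3105*30 = -93150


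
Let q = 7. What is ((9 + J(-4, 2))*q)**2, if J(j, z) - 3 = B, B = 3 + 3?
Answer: 15876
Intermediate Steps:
B = 6
J(j, z) = 9 (J(j, z) = 3 + 6 = 9)
((9 + J(-4, 2))*q)**2 = ((9 + 9)*7)**2 = (18*7)**2 = 126**2 = 15876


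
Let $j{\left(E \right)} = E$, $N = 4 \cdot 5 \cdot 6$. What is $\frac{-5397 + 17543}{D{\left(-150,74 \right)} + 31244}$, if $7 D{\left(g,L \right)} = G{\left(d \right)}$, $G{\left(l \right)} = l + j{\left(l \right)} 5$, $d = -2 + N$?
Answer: $\frac{42511}{109708} \approx 0.38749$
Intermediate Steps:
$N = 120$ ($N = 20 \cdot 6 = 120$)
$d = 118$ ($d = -2 + 120 = 118$)
$G{\left(l \right)} = 6 l$ ($G{\left(l \right)} = l + l 5 = l + 5 l = 6 l$)
$D{\left(g,L \right)} = \frac{708}{7}$ ($D{\left(g,L \right)} = \frac{6 \cdot 118}{7} = \frac{1}{7} \cdot 708 = \frac{708}{7}$)
$\frac{-5397 + 17543}{D{\left(-150,74 \right)} + 31244} = \frac{-5397 + 17543}{\frac{708}{7} + 31244} = \frac{12146}{\frac{219416}{7}} = 12146 \cdot \frac{7}{219416} = \frac{42511}{109708}$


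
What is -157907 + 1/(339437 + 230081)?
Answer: -89930878825/569518 ≈ -1.5791e+5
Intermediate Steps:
-157907 + 1/(339437 + 230081) = -157907 + 1/569518 = -89930878825/569518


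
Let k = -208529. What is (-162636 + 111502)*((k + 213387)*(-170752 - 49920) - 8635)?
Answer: 54817346211274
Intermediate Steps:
(-162636 + 111502)*((k + 213387)*(-170752 - 49920) - 8635) = (-162636 + 111502)*((-208529 + 213387)*(-170752 - 49920) - 8635) = -51134*(4858*(-220672) - 8635) = -51134*(-1072024576 - 8635) = -51134*(-1072033211) = 54817346211274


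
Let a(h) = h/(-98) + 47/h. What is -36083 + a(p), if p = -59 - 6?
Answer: -229849091/6370 ≈ -36083.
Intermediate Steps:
p = -65
a(h) = 47/h - h/98 (a(h) = h*(-1/98) + 47/h = -h/98 + 47/h = 47/h - h/98)
-36083 + a(p) = -36083 + (47/(-65) - 1/98*(-65)) = -36083 + (47*(-1/65) + 65/98) = -36083 + (-47/65 + 65/98) = -36083 - 381/6370 = -229849091/6370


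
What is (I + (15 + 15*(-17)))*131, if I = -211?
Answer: -59081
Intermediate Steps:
(I + (15 + 15*(-17)))*131 = (-211 + (15 + 15*(-17)))*131 = (-211 + (15 - 255))*131 = (-211 - 240)*131 = -451*131 = -59081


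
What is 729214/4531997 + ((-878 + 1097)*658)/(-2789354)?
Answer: 690483078031/6320671979969 ≈ 0.10924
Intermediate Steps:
729214/4531997 + ((-878 + 1097)*658)/(-2789354) = 729214*(1/4531997) + (219*658)*(-1/2789354) = 729214/4531997 + 144102*(-1/2789354) = 729214/4531997 - 72051/1394677 = 690483078031/6320671979969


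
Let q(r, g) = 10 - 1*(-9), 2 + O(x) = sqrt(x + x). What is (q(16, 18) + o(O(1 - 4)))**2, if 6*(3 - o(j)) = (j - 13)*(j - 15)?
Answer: 2515/12 - 208*I*sqrt(6) ≈ 209.58 - 509.49*I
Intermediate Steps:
O(x) = -2 + sqrt(2)*sqrt(x) (O(x) = -2 + sqrt(x + x) = -2 + sqrt(2*x) = -2 + sqrt(2)*sqrt(x))
q(r, g) = 19 (q(r, g) = 10 + 9 = 19)
o(j) = 3 - (-15 + j)*(-13 + j)/6 (o(j) = 3 - (j - 13)*(j - 15)/6 = 3 - (-13 + j)*(-15 + j)/6 = 3 - (-15 + j)*(-13 + j)/6)
(q(16, 18) + o(O(1 - 4)))**2 = (19 + (-59/2 - (-2 + sqrt(2)*sqrt(1 - 4))**2/6 + 14*(-2 + sqrt(2)*sqrt(1 - 4))/3))**2 = (19 + (-59/2 - (-2 + sqrt(2)*sqrt(-3))**2/6 + 14*(-2 + sqrt(2)*sqrt(-3))/3))**2 = (19 + (-59/2 - (-2 + sqrt(2)*(I*sqrt(3)))**2/6 + 14*(-2 + sqrt(2)*(I*sqrt(3)))/3))**2 = (19 + (-59/2 - (-2 + I*sqrt(6))**2/6 + 14*(-2 + I*sqrt(6))/3))**2 = (19 + (-59/2 - (-2 + I*sqrt(6))**2/6 + (-28/3 + 14*I*sqrt(6)/3)))**2 = (19 + (-233/6 - (-2 + I*sqrt(6))**2/6 + 14*I*sqrt(6)/3))**2 = (-119/6 - (-2 + I*sqrt(6))**2/6 + 14*I*sqrt(6)/3)**2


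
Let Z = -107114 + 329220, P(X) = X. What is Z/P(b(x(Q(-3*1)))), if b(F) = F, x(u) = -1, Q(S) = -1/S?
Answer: -222106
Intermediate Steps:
Z = 222106
Z/P(b(x(Q(-3*1)))) = 222106/(-1) = 222106*(-1) = -222106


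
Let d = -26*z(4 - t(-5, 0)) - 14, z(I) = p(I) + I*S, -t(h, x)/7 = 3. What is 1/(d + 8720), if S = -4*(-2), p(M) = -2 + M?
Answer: 1/2908 ≈ 0.00034388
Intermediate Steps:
t(h, x) = -21 (t(h, x) = -7*3 = -21)
S = 8
z(I) = -2 + 9*I (z(I) = (-2 + I) + I*8 = (-2 + I) + 8*I = -2 + 9*I)
d = -5812 (d = -26*(-2 + 9*(4 - 1*(-21))) - 14 = -26*(-2 + 9*(4 + 21)) - 14 = -26*(-2 + 9*25) - 14 = -26*(-2 + 225) - 14 = -26*223 - 14 = -5798 - 14 = -5812)
1/(d + 8720) = 1/(-5812 + 8720) = 1/2908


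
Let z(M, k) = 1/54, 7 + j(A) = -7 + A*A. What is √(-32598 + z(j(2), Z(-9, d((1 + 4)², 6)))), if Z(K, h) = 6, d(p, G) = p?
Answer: I*√10561746/18 ≈ 180.55*I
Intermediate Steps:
j(A) = -14 + A² (j(A) = -7 + (-7 + A*A) = -7 + (-7 + A²) = -14 + A²)
z(M, k) = 1/54
√(-32598 + z(j(2), Z(-9, d((1 + 4)², 6)))) = √(-32598 + 1/54) = √(-1760291/54) = I*√10561746/18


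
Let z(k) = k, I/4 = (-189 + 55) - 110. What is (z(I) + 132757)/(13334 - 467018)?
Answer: -43927/151228 ≈ -0.29047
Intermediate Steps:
I = -976 (I = 4*((-189 + 55) - 110) = 4*(-134 - 110) = 4*(-244) = -976)
(z(I) + 132757)/(13334 - 467018) = (-976 + 132757)/(13334 - 467018) = 131781/(-453684) = 131781*(-1/453684) = -43927/151228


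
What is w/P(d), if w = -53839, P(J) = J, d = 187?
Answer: -3167/11 ≈ -287.91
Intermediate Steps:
w/P(d) = -53839/187 = -53839*1/187 = -3167/11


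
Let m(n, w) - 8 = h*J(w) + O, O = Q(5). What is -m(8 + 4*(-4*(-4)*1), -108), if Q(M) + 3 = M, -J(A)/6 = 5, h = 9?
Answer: 260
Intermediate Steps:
J(A) = -30 (J(A) = -6*5 = -30)
Q(M) = -3 + M
O = 2 (O = -3 + 5 = 2)
m(n, w) = -260 (m(n, w) = 8 + (9*(-30) + 2) = 8 + (-270 + 2) = 8 - 268 = -260)
-m(8 + 4*(-4*(-4)*1), -108) = -1*(-260) = 260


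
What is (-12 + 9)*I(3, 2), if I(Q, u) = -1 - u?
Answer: 9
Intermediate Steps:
(-12 + 9)*I(3, 2) = (-12 + 9)*(-1 - 1*2) = -3*(-1 - 2) = -3*(-3) = 9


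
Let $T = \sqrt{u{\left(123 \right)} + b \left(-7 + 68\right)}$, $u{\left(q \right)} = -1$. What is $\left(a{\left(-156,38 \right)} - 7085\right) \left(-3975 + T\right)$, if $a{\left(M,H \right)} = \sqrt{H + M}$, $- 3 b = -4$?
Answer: $\frac{\left(7085 - i \sqrt{118}\right) \left(11925 - \sqrt{723}\right)}{3} \approx 2.8099 \cdot 10^{7} - 43082.0 i$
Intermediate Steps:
$b = \frac{4}{3}$ ($b = \left(- \frac{1}{3}\right) \left(-4\right) = \frac{4}{3} \approx 1.3333$)
$T = \frac{\sqrt{723}}{3}$ ($T = \sqrt{-1 + \frac{4 \left(-7 + 68\right)}{3}} = \sqrt{-1 + \frac{4}{3} \cdot 61} = \sqrt{-1 + \frac{244}{3}} = \sqrt{\frac{241}{3}} = \frac{\sqrt{723}}{3} \approx 8.9629$)
$\left(a{\left(-156,38 \right)} - 7085\right) \left(-3975 + T\right) = \left(\sqrt{38 - 156} - 7085\right) \left(-3975 + \frac{\sqrt{723}}{3}\right) = \left(\sqrt{-118} - 7085\right) \left(-3975 + \frac{\sqrt{723}}{3}\right) = \left(i \sqrt{118} - 7085\right) \left(-3975 + \frac{\sqrt{723}}{3}\right) = \left(-7085 + i \sqrt{118}\right) \left(-3975 + \frac{\sqrt{723}}{3}\right)$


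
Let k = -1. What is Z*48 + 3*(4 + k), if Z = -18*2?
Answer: -1719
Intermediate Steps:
Z = -36
Z*48 + 3*(4 + k) = -36*48 + 3*(4 - 1) = -1728 + 3*3 = -1728 + 9 = -1719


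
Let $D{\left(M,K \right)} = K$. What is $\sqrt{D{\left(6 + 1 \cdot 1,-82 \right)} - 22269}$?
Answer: $i \sqrt{22351} \approx 149.5 i$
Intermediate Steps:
$\sqrt{D{\left(6 + 1 \cdot 1,-82 \right)} - 22269} = \sqrt{-82 - 22269} = \sqrt{-22351} = i \sqrt{22351}$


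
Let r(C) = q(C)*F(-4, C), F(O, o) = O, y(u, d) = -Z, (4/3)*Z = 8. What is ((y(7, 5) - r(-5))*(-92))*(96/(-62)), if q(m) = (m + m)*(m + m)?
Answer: 1739904/31 ≈ 56126.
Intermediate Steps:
Z = 6 (Z = (¾)*8 = 6)
y(u, d) = -6 (y(u, d) = -1*6 = -6)
q(m) = 4*m² (q(m) = (2*m)*(2*m) = 4*m²)
r(C) = -16*C² (r(C) = (4*C²)*(-4) = -16*C²)
((y(7, 5) - r(-5))*(-92))*(96/(-62)) = ((-6 - (-16)*(-5)²)*(-92))*(96/(-62)) = ((-6 - (-16)*25)*(-92))*(96*(-1/62)) = ((-6 - 1*(-400))*(-92))*(-48/31) = ((-6 + 400)*(-92))*(-48/31) = (394*(-92))*(-48/31) = -36248*(-48/31) = 1739904/31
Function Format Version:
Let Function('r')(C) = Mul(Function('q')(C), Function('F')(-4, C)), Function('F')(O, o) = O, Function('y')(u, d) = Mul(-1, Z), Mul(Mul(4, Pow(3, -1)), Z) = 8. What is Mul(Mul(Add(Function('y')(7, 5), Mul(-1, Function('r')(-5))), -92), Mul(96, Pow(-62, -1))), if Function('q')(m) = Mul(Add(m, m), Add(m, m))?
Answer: Rational(1739904, 31) ≈ 56126.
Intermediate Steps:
Z = 6 (Z = Mul(Rational(3, 4), 8) = 6)
Function('y')(u, d) = -6 (Function('y')(u, d) = Mul(-1, 6) = -6)
Function('q')(m) = Mul(4, Pow(m, 2)) (Function('q')(m) = Mul(Mul(2, m), Mul(2, m)) = Mul(4, Pow(m, 2)))
Function('r')(C) = Mul(-16, Pow(C, 2)) (Function('r')(C) = Mul(Mul(4, Pow(C, 2)), -4) = Mul(-16, Pow(C, 2)))
Mul(Mul(Add(Function('y')(7, 5), Mul(-1, Function('r')(-5))), -92), Mul(96, Pow(-62, -1))) = Mul(Mul(Add(-6, Mul(-1, Mul(-16, Pow(-5, 2)))), -92), Mul(96, Pow(-62, -1))) = Mul(Mul(Add(-6, Mul(-1, Mul(-16, 25))), -92), Mul(96, Rational(-1, 62))) = Mul(Mul(Add(-6, Mul(-1, -400)), -92), Rational(-48, 31)) = Mul(Mul(Add(-6, 400), -92), Rational(-48, 31)) = Mul(Mul(394, -92), Rational(-48, 31)) = Mul(-36248, Rational(-48, 31)) = Rational(1739904, 31)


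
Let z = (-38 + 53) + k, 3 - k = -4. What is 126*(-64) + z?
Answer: -8042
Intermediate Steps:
k = 7 (k = 3 - 1*(-4) = 3 + 4 = 7)
z = 22 (z = (-38 + 53) + 7 = 15 + 7 = 22)
126*(-64) + z = 126*(-64) + 22 = -8064 + 22 = -8042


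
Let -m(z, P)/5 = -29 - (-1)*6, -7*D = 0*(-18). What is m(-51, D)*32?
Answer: 3680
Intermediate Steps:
D = 0 (D = -0*(-18) = -⅐*0 = 0)
m(z, P) = 115 (m(z, P) = -5*(-29 - (-1)*6) = -5*(-29 - 1*(-6)) = -5*(-29 + 6) = -5*(-23) = 115)
m(-51, D)*32 = 115*32 = 3680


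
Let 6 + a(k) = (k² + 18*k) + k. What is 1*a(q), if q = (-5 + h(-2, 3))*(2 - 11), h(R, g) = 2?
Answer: 1236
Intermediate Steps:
q = 27 (q = (-5 + 2)*(2 - 11) = -3*(-9) = 27)
a(k) = -6 + k² + 19*k (a(k) = -6 + ((k² + 18*k) + k) = -6 + (k² + 19*k) = -6 + k² + 19*k)
1*a(q) = 1*(-6 + 27² + 19*27) = 1*(-6 + 729 + 513) = 1*1236 = 1236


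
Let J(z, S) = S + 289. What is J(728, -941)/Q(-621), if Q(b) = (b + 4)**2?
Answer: -652/380689 ≈ -0.0017127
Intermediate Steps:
Q(b) = (4 + b)**2
J(z, S) = 289 + S
J(728, -941)/Q(-621) = (289 - 941)/((4 - 621)**2) = -652/((-617)**2) = -652/380689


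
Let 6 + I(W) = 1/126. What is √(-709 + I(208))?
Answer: I*√1261246/42 ≈ 26.739*I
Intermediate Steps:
I(W) = -755/126 (I(W) = -6 + 1/126 = -755/126)
√(-709 + I(208)) = √(-709 - 755/126) = √(-90089/126) = I*√1261246/42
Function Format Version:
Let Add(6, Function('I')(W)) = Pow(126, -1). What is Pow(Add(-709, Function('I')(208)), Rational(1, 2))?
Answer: Mul(Rational(1, 42), I, Pow(1261246, Rational(1, 2))) ≈ Mul(26.739, I)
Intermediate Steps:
Function('I')(W) = Rational(-755, 126) (Function('I')(W) = Add(-6, Pow(126, -1)) = Add(-6, Rational(1, 126)) = Rational(-755, 126))
Pow(Add(-709, Function('I')(208)), Rational(1, 2)) = Pow(Add(-709, Rational(-755, 126)), Rational(1, 2)) = Pow(Rational(-90089, 126), Rational(1, 2)) = Mul(Rational(1, 42), I, Pow(1261246, Rational(1, 2)))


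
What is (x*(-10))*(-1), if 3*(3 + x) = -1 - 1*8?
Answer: -60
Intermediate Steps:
x = -6 (x = -3 + (-1 - 1*8)/3 = -3 + (-1 - 8)/3 = -3 + (1/3)*(-9) = -3 - 3 = -6)
(x*(-10))*(-1) = -6*(-10)*(-1) = 60*(-1) = -60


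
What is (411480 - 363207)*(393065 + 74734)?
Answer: 22582061127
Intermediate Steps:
(411480 - 363207)*(393065 + 74734) = 48273*467799 = 22582061127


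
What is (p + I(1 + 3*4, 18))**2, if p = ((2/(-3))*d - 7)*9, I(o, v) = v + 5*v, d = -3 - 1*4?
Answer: 7569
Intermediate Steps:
d = -7 (d = -3 - 4 = -7)
I(o, v) = 6*v
p = -21 (p = ((2/(-3))*(-7) - 7)*9 = ((2*(-1/3))*(-7) - 7)*9 = (-2/3*(-7) - 7)*9 = (14/3 - 7)*9 = -7/3*9 = -21)
(p + I(1 + 3*4, 18))**2 = (-21 + 6*18)**2 = (-21 + 108)**2 = 87**2 = 7569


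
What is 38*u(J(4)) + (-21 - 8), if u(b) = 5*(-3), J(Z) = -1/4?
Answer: -599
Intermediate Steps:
J(Z) = -¼ (J(Z) = -1*¼ = -¼)
u(b) = -15
38*u(J(4)) + (-21 - 8) = 38*(-15) + (-21 - 8) = -570 - 29 = -599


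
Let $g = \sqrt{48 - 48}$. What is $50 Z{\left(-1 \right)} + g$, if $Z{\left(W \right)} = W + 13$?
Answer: $600$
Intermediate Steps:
$Z{\left(W \right)} = 13 + W$
$g = 0$ ($g = \sqrt{0} = 0$)
$50 Z{\left(-1 \right)} + g = 50 \left(13 - 1\right) + 0 = 50 \cdot 12 + 0 = 600 + 0 = 600$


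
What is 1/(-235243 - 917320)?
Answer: -1/1152563 ≈ -8.6763e-7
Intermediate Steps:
1/(-235243 - 917320) = 1/(-1152563) = -1/1152563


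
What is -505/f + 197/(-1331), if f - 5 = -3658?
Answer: -47486/4862143 ≈ -0.0097665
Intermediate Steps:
f = -3653 (f = 5 - 3658 = -3653)
-505/f + 197/(-1331) = -505/(-3653) + 197/(-1331) = -505*(-1/3653) + 197*(-1/1331) = 505/3653 - 197/1331 = -47486/4862143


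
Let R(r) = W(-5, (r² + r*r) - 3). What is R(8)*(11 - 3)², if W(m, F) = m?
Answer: -320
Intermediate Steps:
R(r) = -5
R(8)*(11 - 3)² = -5*(11 - 3)² = -5*8² = -5*64 = -320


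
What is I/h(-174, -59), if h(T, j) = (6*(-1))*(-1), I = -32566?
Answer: -16283/3 ≈ -5427.7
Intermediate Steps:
h(T, j) = 6 (h(T, j) = -6*(-1) = 6)
I/h(-174, -59) = -32566/6 = -32566*⅙ = -16283/3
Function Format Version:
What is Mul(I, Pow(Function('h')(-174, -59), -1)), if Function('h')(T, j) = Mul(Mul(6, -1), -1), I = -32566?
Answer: Rational(-16283, 3) ≈ -5427.7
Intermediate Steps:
Function('h')(T, j) = 6 (Function('h')(T, j) = Mul(-6, -1) = 6)
Mul(I, Pow(Function('h')(-174, -59), -1)) = Mul(-32566, Pow(6, -1)) = Mul(-32566, Rational(1, 6)) = Rational(-16283, 3)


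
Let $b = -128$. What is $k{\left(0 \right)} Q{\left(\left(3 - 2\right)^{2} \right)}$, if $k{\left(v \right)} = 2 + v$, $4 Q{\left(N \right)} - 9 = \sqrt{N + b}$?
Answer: $\frac{9}{2} + \frac{i \sqrt{127}}{2} \approx 4.5 + 5.6347 i$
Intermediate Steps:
$Q{\left(N \right)} = \frac{9}{4} + \frac{\sqrt{-128 + N}}{4}$ ($Q{\left(N \right)} = \frac{9}{4} + \frac{\sqrt{N - 128}}{4} = \frac{9}{4} + \frac{\sqrt{-128 + N}}{4}$)
$k{\left(0 \right)} Q{\left(\left(3 - 2\right)^{2} \right)} = \left(2 + 0\right) \left(\frac{9}{4} + \frac{\sqrt{-128 + \left(3 - 2\right)^{2}}}{4}\right) = 2 \left(\frac{9}{4} + \frac{\sqrt{-128 + 1^{2}}}{4}\right) = 2 \left(\frac{9}{4} + \frac{\sqrt{-128 + 1}}{4}\right) = 2 \left(\frac{9}{4} + \frac{\sqrt{-127}}{4}\right) = 2 \left(\frac{9}{4} + \frac{i \sqrt{127}}{4}\right) = \frac{9}{2} + \frac{i \sqrt{127}}{2}$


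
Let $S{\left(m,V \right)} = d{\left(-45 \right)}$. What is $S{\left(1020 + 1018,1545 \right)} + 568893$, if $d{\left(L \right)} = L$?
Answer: $568848$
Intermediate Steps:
$S{\left(m,V \right)} = -45$
$S{\left(1020 + 1018,1545 \right)} + 568893 = -45 + 568893 = 568848$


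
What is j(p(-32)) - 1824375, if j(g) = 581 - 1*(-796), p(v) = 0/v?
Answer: -1822998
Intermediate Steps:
p(v) = 0
j(g) = 1377 (j(g) = 581 + 796 = 1377)
j(p(-32)) - 1824375 = 1377 - 1824375 = -1822998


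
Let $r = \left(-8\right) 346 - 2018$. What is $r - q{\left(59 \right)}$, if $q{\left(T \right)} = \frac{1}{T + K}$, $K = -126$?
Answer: $- \frac{320661}{67} \approx -4786.0$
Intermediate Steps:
$q{\left(T \right)} = \frac{1}{-126 + T}$ ($q{\left(T \right)} = \frac{1}{T - 126} = \frac{1}{-126 + T}$)
$r = -4786$ ($r = -2768 - 2018 = -4786$)
$r - q{\left(59 \right)} = -4786 - \frac{1}{-126 + 59} = -4786 - \frac{1}{-67} = -4786 - - \frac{1}{67} = -4786 + \frac{1}{67} = - \frac{320661}{67}$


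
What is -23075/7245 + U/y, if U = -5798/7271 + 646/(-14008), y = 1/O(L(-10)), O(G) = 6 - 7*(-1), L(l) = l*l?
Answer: -61424620205/4340699748 ≈ -14.151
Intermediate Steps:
L(l) = l²
O(G) = 13 (O(G) = 6 + 7 = 13)
y = 1/13 ≈ 0.076923
U = -2526925/2995652 (U = -5798*1/7271 + 646*(-1/14008) = -5798/7271 - 19/412 = -2526925/2995652 ≈ -0.84353)
-23075/7245 + U/y = -23075/7245 - 2526925/(2995652*1/13) = -23075*1/7245 - 2526925/2995652*13 = -4615/1449 - 32850025/2995652 = -61424620205/4340699748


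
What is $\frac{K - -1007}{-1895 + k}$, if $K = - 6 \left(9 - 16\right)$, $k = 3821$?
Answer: $\frac{1049}{1926} \approx 0.54465$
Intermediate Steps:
$K = 42$ ($K = \left(-6\right) \left(-7\right) = 42$)
$\frac{K - -1007}{-1895 + k} = \frac{42 - -1007}{-1895 + 3821} = \frac{42 + 1007}{1926} = 1049 \cdot \frac{1}{1926} = \frac{1049}{1926}$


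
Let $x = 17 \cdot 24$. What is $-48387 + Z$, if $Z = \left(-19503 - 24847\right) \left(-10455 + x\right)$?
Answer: $445536063$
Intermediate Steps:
$x = 408$
$Z = 445584450$ ($Z = \left(-19503 - 24847\right) \left(-10455 + 408\right) = \left(-44350\right) \left(-10047\right) = 445584450$)
$-48387 + Z = -48387 + 445584450 = 445536063$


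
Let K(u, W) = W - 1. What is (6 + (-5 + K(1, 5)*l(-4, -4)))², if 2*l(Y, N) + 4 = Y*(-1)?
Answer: 1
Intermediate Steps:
l(Y, N) = -2 - Y/2 (l(Y, N) = -2 + (Y*(-1))/2 = -2 + (-Y)/2 = -2 - Y/2)
K(u, W) = -1 + W
(6 + (-5 + K(1, 5)*l(-4, -4)))² = (6 + (-5 + (-1 + 5)*(-2 - ½*(-4))))² = (6 + (-5 + 4*(-2 + 2)))² = (6 + (-5 + 4*0))² = (6 + (-5 + 0))² = (6 - 5)² = 1² = 1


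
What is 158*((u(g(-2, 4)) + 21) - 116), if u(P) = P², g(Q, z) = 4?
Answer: -12482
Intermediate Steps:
158*((u(g(-2, 4)) + 21) - 116) = 158*((4² + 21) - 116) = 158*((16 + 21) - 116) = 158*(37 - 116) = 158*(-79) = -12482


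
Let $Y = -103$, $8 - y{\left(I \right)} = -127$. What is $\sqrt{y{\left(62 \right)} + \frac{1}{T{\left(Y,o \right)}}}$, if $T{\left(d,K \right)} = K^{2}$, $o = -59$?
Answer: $\frac{4 \sqrt{29371}}{59} \approx 11.619$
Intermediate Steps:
$y{\left(I \right)} = 135$ ($y{\left(I \right)} = 8 - -127 = 8 + 127 = 135$)
$\sqrt{y{\left(62 \right)} + \frac{1}{T{\left(Y,o \right)}}} = \sqrt{135 + \frac{1}{\left(-59\right)^{2}}} = \sqrt{135 + \frac{1}{3481}} = \sqrt{\frac{469936}{3481}} = \frac{4 \sqrt{29371}}{59}$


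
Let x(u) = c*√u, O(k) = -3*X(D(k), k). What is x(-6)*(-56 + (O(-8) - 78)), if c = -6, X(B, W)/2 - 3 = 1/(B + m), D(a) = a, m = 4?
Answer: 903*I*√6 ≈ 2211.9*I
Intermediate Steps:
X(B, W) = 6 + 2/(4 + B) (X(B, W) = 6 + 2/(B + 4) = 6 + 2/(4 + B))
O(k) = -6*(13 + 3*k)/(4 + k)
x(u) = -6*√u
x(-6)*(-56 + (O(-8) - 78)) = (-6*I*√6)*(-56 + (6*(-13 - 3*(-8))/(4 - 8) - 78)) = (-6*I*√6)*(-56 + (6*(-13 + 24)/(-4) - 78)) = (-6*I*√6)*(-56 + (6*(-¼)*11 - 78)) = (-6*I*√6)*(-56 + (-33/2 - 78)) = (-6*I*√6)*(-56 - 189/2) = -6*I*√6*(-301/2) = 903*I*√6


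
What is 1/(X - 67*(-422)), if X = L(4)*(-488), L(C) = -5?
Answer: 1/30714 ≈ 3.2558e-5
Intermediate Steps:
X = 2440 (X = -5*(-488) = 2440)
1/(X - 67*(-422)) = 1/(2440 - 67*(-422)) = 1/(2440 + 28274) = 1/30714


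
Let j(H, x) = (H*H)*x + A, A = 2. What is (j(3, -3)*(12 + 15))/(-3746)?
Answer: 675/3746 ≈ 0.18019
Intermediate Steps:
j(H, x) = 2 + x*H² (j(H, x) = (H*H)*x + 2 = H²*x + 2 = x*H² + 2 = 2 + x*H²)
(j(3, -3)*(12 + 15))/(-3746) = ((2 - 3*3²)*(12 + 15))/(-3746) = ((2 - 3*9)*27)*(-1/3746) = ((2 - 27)*27)*(-1/3746) = -25*27*(-1/3746) = -675*(-1/3746) = 675/3746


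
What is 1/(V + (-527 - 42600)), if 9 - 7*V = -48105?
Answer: -7/253775 ≈ -2.7583e-5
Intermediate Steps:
V = 48114/7 (V = 9/7 - ⅐*(-48105) = 9/7 + 48105/7 = 48114/7 ≈ 6873.4)
1/(V + (-527 - 42600)) = 1/(48114/7 + (-527 - 42600)) = 1/(48114/7 - 43127) = 1/(-253775/7) = -7/253775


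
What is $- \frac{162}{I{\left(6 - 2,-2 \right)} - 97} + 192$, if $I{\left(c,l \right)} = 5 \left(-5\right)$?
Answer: $\frac{11793}{61} \approx 193.33$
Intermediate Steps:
$I{\left(c,l \right)} = -25$
$- \frac{162}{I{\left(6 - 2,-2 \right)} - 97} + 192 = - \frac{162}{-25 - 97} + 192 = - \frac{162}{-122} + 192 = \left(-162\right) \left(- \frac{1}{122}\right) + 192 = \frac{81}{61} + 192 = \frac{11793}{61}$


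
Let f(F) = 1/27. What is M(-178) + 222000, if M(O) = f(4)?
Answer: 5994001/27 ≈ 2.2200e+5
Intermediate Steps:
f(F) = 1/27
M(O) = 1/27
M(-178) + 222000 = 1/27 + 222000 = 5994001/27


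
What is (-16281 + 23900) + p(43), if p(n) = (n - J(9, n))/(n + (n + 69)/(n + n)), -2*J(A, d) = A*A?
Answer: 29035571/3810 ≈ 7620.9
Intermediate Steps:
J(A, d) = -A**2/2 (J(A, d) = -A*A/2 = -A**2/2)
p(n) = (81/2 + n)/(n + (69 + n)/(2*n)) (p(n) = (n - (-1)*9**2/2)/(n + (n + 69)/(n + n)) = (n - (-1)*81/2)/(n + (69 + n)/((2*n))) = (n - 1*(-81/2))/(n + (69 + n)*(1/(2*n))) = (n + 81/2)/(n + (69 + n)/(2*n)) = (81/2 + n)/(n + (69 + n)/(2*n)))
(-16281 + 23900) + p(43) = (-16281 + 23900) + 43*(81 + 2*43)/(69 + 43 + 2*43**2) = 7619 + 43*(81 + 86)/(69 + 43 + 2*1849) = 7619 + 43*167/(69 + 43 + 3698) = 7619 + 43*167/3810 = 7619 + 43*(1/3810)*167 = 7619 + 7181/3810 = 29035571/3810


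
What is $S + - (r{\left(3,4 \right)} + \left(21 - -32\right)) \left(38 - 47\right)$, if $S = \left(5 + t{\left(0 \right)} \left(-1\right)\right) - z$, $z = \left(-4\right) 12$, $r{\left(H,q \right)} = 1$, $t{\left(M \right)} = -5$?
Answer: $544$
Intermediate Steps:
$z = -48$
$S = 58$ ($S = \left(5 - -5\right) - -48 = \left(5 + 5\right) + 48 = 10 + 48 = 58$)
$S + - (r{\left(3,4 \right)} + \left(21 - -32\right)) \left(38 - 47\right) = 58 + - (1 + \left(21 - -32\right)) \left(38 - 47\right) = 58 + - (1 + \left(21 + 32\right)) \left(-9\right) = 58 + - (1 + 53) \left(-9\right) = 58 + \left(-1\right) 54 \left(-9\right) = 58 - -486 = 58 + 486 = 544$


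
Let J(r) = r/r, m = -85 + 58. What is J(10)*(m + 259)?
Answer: 232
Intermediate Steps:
m = -27
J(r) = 1
J(10)*(m + 259) = 1*(-27 + 259) = 1*232 = 232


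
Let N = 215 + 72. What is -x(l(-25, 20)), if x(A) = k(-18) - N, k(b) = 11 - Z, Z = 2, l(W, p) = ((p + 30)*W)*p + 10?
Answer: 278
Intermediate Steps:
l(W, p) = 10 + W*p*(30 + p) (l(W, p) = ((30 + p)*W)*p + 10 = (W*(30 + p))*p + 10 = W*p*(30 + p) + 10 = 10 + W*p*(30 + p))
N = 287
k(b) = 9 (k(b) = 11 - 1*2 = 11 - 2 = 9)
x(A) = -278 (x(A) = 9 - 1*287 = 9 - 287 = -278)
-x(l(-25, 20)) = -1*(-278) = 278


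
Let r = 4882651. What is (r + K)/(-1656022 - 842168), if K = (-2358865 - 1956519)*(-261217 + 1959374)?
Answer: 2442731554879/832730 ≈ 2.9334e+6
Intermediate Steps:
K = -7328199547288 (K = -4315384*1698157 = -7328199547288)
(r + K)/(-1656022 - 842168) = (4882651 - 7328199547288)/(-1656022 - 842168) = -7328194664637/(-2498190) = -7328194664637*(-1/2498190) = 2442731554879/832730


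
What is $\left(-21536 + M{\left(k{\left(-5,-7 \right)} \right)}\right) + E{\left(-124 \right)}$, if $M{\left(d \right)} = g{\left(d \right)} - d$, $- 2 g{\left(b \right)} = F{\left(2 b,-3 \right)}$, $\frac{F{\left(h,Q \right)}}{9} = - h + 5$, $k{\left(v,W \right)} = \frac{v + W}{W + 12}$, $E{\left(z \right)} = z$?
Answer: $- \frac{217017}{10} \approx -21702.0$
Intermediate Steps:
$k{\left(v,W \right)} = \frac{W + v}{12 + W}$
$F{\left(h,Q \right)} = 45 - 9 h$ ($F{\left(h,Q \right)} = 9 \left(- h + 5\right) = 9 \left(5 - h\right) = 45 - 9 h$)
$g{\left(b \right)} = - \frac{45}{2} + 9 b$ ($g{\left(b \right)} = - \frac{45 - 9 \cdot 2 b}{2} = - \frac{45 - 18 b}{2} = - \frac{45}{2} + 9 b$)
$M{\left(d \right)} = - \frac{45}{2} + 8 d$ ($M{\left(d \right)} = \left(- \frac{45}{2} + 9 d\right) - d = - \frac{45}{2} + 8 d$)
$\left(-21536 + M{\left(k{\left(-5,-7 \right)} \right)}\right) + E{\left(-124 \right)} = \left(-21536 - \left(\frac{45}{2} - 8 \frac{-7 - 5}{12 - 7}\right)\right) - 124 = \left(-21536 - \left(\frac{45}{2} - 8 \cdot \frac{1}{5} \left(-12\right)\right)\right) - 124 = \left(-21536 + \left(- \frac{45}{2} + 8 \left(- \frac{12}{5}\right)\right)\right) - 124 = \left(-21536 - \frac{417}{10}\right) - 124 = - \frac{215777}{10} - 124 = - \frac{217017}{10}$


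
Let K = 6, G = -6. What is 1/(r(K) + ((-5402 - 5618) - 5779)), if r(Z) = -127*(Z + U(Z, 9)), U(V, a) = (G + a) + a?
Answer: -1/19085 ≈ -5.2397e-5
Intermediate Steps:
U(V, a) = -6 + 2*a (U(V, a) = (-6 + a) + a = -6 + 2*a)
r(Z) = -1524 - 127*Z (r(Z) = -127*(Z + (-6 + 2*9)) = -127*(Z + (-6 + 18)) = -127*(Z + 12) = -127*(12 + Z) = -1524 - 127*Z)
1/(r(K) + ((-5402 - 5618) - 5779)) = 1/((-1524 - 127*6) + ((-5402 - 5618) - 5779)) = 1/((-1524 - 762) + (-11020 - 5779)) = 1/(-2286 - 16799) = 1/(-19085) = -1/19085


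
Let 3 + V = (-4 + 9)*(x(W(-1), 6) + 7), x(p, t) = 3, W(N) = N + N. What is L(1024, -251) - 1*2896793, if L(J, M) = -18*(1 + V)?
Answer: -2897657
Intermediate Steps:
W(N) = 2*N
V = 47 (V = -3 + (-4 + 9)*(3 + 7) = -3 + 5*10 = -3 + 50 = 47)
L(J, M) = -864 (L(J, M) = -18*(1 + 47) = -18*48 = -864)
L(1024, -251) - 1*2896793 = -864 - 1*2896793 = -864 - 2896793 = -2897657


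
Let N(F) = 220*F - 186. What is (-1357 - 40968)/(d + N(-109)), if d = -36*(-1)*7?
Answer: 42325/23914 ≈ 1.7699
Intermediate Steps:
d = 252 (d = 36*7 = 252)
N(F) = -186 + 220*F
(-1357 - 40968)/(d + N(-109)) = (-1357 - 40968)/(252 + (-186 + 220*(-109))) = -42325/(252 + (-186 - 23980)) = -42325/(252 - 24166) = -42325/(-23914) = -42325*(-1/23914) = 42325/23914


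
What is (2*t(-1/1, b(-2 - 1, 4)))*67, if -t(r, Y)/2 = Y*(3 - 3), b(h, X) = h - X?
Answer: 0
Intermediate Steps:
t(r, Y) = 0 (t(r, Y) = -2*Y*(3 - 3) = -2*Y*0 = -2*0 = 0)
(2*t(-1/1, b(-2 - 1, 4)))*67 = (2*0)*67 = 0*67 = 0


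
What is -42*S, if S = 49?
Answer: -2058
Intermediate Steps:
-42*S = -42*49 = -2058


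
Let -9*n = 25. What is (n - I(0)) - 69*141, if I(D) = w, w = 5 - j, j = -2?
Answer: -87649/9 ≈ -9738.8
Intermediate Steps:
n = -25/9 (n = -1/9*25 = -25/9 ≈ -2.7778)
w = 7 (w = 5 - 1*(-2) = 5 + 2 = 7)
I(D) = 7
(n - I(0)) - 69*141 = (-25/9 - 1*7) - 69*141 = (-25/9 - 7) - 9729 = -88/9 - 9729 = -87649/9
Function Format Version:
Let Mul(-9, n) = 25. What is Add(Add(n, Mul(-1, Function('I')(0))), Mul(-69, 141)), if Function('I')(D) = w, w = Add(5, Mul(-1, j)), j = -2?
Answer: Rational(-87649, 9) ≈ -9738.8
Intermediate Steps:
n = Rational(-25, 9) (n = Mul(Rational(-1, 9), 25) = Rational(-25, 9) ≈ -2.7778)
w = 7 (w = Add(5, Mul(-1, -2)) = Add(5, 2) = 7)
Function('I')(D) = 7
Add(Add(n, Mul(-1, Function('I')(0))), Mul(-69, 141)) = Add(Add(Rational(-25, 9), Mul(-1, 7)), Mul(-69, 141)) = Add(Add(Rational(-25, 9), -7), -9729) = Add(Rational(-88, 9), -9729) = Rational(-87649, 9)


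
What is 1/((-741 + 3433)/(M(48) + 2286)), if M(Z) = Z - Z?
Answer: 1143/1346 ≈ 0.84918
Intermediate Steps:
M(Z) = 0
1/((-741 + 3433)/(M(48) + 2286)) = 1/((-741 + 3433)/(0 + 2286)) = 1/(2692/2286) = 1/(2692*(1/2286)) = 1/(1346/1143) = 1143/1346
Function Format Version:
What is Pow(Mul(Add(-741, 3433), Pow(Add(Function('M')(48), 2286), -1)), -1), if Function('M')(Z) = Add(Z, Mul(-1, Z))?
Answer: Rational(1143, 1346) ≈ 0.84918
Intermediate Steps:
Function('M')(Z) = 0
Pow(Mul(Add(-741, 3433), Pow(Add(Function('M')(48), 2286), -1)), -1) = Pow(Mul(Add(-741, 3433), Pow(Add(0, 2286), -1)), -1) = Pow(Mul(2692, Pow(2286, -1)), -1) = Pow(Mul(2692, Rational(1, 2286)), -1) = Pow(Rational(1346, 1143), -1) = Rational(1143, 1346)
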